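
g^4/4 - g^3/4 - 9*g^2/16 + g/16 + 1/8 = (g/4 + 1/4)*(g - 2)*(g - 1/2)*(g + 1/2)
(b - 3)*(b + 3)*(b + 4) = b^3 + 4*b^2 - 9*b - 36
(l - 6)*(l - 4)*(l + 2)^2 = l^4 - 6*l^3 - 12*l^2 + 56*l + 96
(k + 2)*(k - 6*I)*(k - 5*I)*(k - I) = k^4 + 2*k^3 - 12*I*k^3 - 41*k^2 - 24*I*k^2 - 82*k + 30*I*k + 60*I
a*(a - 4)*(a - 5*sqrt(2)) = a^3 - 5*sqrt(2)*a^2 - 4*a^2 + 20*sqrt(2)*a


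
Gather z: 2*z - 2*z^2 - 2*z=-2*z^2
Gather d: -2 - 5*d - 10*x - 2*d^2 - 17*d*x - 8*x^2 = -2*d^2 + d*(-17*x - 5) - 8*x^2 - 10*x - 2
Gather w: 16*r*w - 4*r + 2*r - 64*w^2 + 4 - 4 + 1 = 16*r*w - 2*r - 64*w^2 + 1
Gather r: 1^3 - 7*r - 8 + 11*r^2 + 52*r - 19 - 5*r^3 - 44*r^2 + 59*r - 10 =-5*r^3 - 33*r^2 + 104*r - 36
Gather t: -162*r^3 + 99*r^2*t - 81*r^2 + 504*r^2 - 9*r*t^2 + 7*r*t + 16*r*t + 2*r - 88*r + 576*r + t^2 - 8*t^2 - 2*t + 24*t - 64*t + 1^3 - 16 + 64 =-162*r^3 + 423*r^2 + 490*r + t^2*(-9*r - 7) + t*(99*r^2 + 23*r - 42) + 49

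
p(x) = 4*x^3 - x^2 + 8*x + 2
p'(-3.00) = 122.00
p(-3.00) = -139.00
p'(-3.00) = 122.00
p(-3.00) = -139.00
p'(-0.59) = 13.36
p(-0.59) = -3.89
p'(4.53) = 245.19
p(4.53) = 389.56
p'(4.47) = 238.83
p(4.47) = 375.04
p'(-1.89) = 54.65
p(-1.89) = -43.70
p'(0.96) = 17.14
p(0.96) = 12.30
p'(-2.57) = 92.40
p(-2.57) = -93.06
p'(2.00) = 52.00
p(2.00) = 46.00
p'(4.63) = 255.98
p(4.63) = 414.61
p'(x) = 12*x^2 - 2*x + 8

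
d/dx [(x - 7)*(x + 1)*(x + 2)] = 3*x^2 - 8*x - 19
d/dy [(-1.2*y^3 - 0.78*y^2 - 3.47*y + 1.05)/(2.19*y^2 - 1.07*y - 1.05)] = (-2.628*y^4 + 2.568*y^3 + 12.2139*y^2 - 2.961*y + 4.767)/(4.7961*y^4 - 4.6866*y^3 - 3.4541*y^2 + 2.247*y + 1.1025)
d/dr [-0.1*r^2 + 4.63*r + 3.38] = 4.63 - 0.2*r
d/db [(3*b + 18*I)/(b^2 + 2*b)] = 3*(b*(b + 2) - 2*(b + 1)*(b + 6*I))/(b^2*(b + 2)^2)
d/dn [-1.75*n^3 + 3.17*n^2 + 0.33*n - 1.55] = -5.25*n^2 + 6.34*n + 0.33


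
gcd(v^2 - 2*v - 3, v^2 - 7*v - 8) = v + 1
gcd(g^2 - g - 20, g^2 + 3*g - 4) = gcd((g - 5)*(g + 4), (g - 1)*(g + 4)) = g + 4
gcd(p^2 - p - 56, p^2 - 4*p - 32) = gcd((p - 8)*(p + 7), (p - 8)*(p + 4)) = p - 8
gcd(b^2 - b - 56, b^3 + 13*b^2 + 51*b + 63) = b + 7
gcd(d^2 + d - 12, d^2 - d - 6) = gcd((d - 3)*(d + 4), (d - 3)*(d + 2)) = d - 3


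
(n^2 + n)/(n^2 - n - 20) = n*(n + 1)/(n^2 - n - 20)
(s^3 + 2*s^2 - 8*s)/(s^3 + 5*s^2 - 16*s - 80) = s*(s - 2)/(s^2 + s - 20)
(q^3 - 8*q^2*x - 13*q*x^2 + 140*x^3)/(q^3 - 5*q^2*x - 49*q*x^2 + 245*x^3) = (q + 4*x)/(q + 7*x)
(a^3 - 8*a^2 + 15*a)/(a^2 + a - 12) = a*(a - 5)/(a + 4)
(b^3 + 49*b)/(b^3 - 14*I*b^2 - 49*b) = (b + 7*I)/(b - 7*I)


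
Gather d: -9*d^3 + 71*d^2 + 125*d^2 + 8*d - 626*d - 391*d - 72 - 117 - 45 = -9*d^3 + 196*d^2 - 1009*d - 234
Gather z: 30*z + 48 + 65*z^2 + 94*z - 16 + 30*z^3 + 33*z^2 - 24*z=30*z^3 + 98*z^2 + 100*z + 32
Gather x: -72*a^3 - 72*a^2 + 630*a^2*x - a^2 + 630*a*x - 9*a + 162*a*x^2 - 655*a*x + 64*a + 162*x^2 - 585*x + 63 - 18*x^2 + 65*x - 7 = -72*a^3 - 73*a^2 + 55*a + x^2*(162*a + 144) + x*(630*a^2 - 25*a - 520) + 56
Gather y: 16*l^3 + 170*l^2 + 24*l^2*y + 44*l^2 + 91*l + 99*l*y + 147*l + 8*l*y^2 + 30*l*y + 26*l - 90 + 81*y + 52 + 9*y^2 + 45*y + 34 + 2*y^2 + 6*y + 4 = 16*l^3 + 214*l^2 + 264*l + y^2*(8*l + 11) + y*(24*l^2 + 129*l + 132)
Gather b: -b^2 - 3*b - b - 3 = -b^2 - 4*b - 3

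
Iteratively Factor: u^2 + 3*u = (u)*(u + 3)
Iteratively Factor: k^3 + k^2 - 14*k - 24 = (k + 2)*(k^2 - k - 12) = (k + 2)*(k + 3)*(k - 4)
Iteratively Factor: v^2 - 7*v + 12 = (v - 3)*(v - 4)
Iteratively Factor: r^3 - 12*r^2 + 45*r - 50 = (r - 2)*(r^2 - 10*r + 25) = (r - 5)*(r - 2)*(r - 5)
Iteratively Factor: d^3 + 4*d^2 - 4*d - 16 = (d - 2)*(d^2 + 6*d + 8) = (d - 2)*(d + 4)*(d + 2)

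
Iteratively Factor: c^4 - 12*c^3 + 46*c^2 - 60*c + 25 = (c - 1)*(c^3 - 11*c^2 + 35*c - 25) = (c - 5)*(c - 1)*(c^2 - 6*c + 5) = (c - 5)*(c - 1)^2*(c - 5)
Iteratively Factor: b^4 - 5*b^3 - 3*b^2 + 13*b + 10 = (b + 1)*(b^3 - 6*b^2 + 3*b + 10) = (b - 5)*(b + 1)*(b^2 - b - 2) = (b - 5)*(b - 2)*(b + 1)*(b + 1)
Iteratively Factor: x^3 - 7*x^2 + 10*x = (x - 5)*(x^2 - 2*x) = (x - 5)*(x - 2)*(x)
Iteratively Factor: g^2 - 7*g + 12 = (g - 4)*(g - 3)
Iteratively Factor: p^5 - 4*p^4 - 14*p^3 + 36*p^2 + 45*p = (p + 3)*(p^4 - 7*p^3 + 7*p^2 + 15*p) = (p + 1)*(p + 3)*(p^3 - 8*p^2 + 15*p) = (p - 3)*(p + 1)*(p + 3)*(p^2 - 5*p) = p*(p - 3)*(p + 1)*(p + 3)*(p - 5)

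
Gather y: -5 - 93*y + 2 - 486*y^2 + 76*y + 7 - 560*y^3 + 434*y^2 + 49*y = -560*y^3 - 52*y^2 + 32*y + 4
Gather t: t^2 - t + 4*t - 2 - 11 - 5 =t^2 + 3*t - 18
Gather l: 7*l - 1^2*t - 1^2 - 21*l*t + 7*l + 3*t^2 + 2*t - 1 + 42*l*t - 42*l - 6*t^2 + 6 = l*(21*t - 28) - 3*t^2 + t + 4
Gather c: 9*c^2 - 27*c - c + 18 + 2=9*c^2 - 28*c + 20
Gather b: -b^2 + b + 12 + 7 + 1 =-b^2 + b + 20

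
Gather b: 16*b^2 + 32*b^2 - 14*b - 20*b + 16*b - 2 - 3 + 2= 48*b^2 - 18*b - 3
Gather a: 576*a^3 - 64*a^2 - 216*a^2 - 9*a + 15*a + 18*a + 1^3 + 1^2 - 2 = 576*a^3 - 280*a^2 + 24*a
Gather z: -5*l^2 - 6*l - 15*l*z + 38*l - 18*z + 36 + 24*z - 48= -5*l^2 + 32*l + z*(6 - 15*l) - 12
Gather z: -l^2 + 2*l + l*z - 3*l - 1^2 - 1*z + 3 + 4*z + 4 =-l^2 - l + z*(l + 3) + 6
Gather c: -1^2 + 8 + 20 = 27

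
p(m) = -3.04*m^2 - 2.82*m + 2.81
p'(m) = -6.08*m - 2.82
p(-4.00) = -34.55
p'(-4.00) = 21.50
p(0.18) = 2.20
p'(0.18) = -3.91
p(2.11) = -16.67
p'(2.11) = -15.65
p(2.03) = -15.44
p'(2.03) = -15.16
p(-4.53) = -46.80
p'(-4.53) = 24.72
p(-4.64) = -49.56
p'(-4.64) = 25.39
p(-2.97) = -15.63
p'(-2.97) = 15.24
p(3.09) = -34.93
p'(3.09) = -21.61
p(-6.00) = -89.71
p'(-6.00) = 33.66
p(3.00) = -33.01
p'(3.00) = -21.06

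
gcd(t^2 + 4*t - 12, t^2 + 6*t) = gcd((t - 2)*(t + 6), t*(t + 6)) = t + 6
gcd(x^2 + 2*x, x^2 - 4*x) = x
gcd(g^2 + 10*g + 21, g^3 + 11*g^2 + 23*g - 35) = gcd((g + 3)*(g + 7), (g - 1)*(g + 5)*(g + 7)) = g + 7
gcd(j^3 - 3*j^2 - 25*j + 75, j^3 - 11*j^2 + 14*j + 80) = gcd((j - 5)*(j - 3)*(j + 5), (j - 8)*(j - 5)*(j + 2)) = j - 5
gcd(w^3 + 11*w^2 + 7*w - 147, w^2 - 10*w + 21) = w - 3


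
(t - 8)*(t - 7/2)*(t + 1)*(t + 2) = t^4 - 17*t^3/2 - 9*t^2/2 + 61*t + 56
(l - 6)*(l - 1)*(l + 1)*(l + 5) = l^4 - l^3 - 31*l^2 + l + 30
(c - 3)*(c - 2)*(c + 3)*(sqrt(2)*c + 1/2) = sqrt(2)*c^4 - 2*sqrt(2)*c^3 + c^3/2 - 9*sqrt(2)*c^2 - c^2 - 9*c/2 + 18*sqrt(2)*c + 9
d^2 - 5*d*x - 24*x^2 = (d - 8*x)*(d + 3*x)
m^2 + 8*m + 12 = (m + 2)*(m + 6)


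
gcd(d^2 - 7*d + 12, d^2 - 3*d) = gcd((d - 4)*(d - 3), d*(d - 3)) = d - 3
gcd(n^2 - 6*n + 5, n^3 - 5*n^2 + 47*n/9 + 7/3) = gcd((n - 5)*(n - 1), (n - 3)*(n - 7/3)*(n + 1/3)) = 1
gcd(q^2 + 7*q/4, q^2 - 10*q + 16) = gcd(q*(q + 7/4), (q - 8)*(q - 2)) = 1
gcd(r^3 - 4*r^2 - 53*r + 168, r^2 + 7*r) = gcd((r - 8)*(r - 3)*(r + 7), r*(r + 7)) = r + 7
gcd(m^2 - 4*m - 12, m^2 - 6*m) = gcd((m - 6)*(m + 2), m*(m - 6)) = m - 6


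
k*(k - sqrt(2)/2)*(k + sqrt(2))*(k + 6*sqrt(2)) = k^4 + 13*sqrt(2)*k^3/2 + 5*k^2 - 6*sqrt(2)*k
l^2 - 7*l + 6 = (l - 6)*(l - 1)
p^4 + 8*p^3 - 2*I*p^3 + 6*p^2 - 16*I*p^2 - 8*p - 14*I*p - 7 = (p + 1)*(p + 7)*(p - I)^2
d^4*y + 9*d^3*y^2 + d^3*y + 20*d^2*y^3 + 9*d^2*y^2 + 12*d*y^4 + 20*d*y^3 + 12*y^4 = (d + y)*(d + 2*y)*(d + 6*y)*(d*y + y)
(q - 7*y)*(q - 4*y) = q^2 - 11*q*y + 28*y^2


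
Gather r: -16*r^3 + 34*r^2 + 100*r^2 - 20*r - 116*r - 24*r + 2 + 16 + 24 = -16*r^3 + 134*r^2 - 160*r + 42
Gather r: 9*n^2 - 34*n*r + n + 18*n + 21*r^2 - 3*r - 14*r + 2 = 9*n^2 + 19*n + 21*r^2 + r*(-34*n - 17) + 2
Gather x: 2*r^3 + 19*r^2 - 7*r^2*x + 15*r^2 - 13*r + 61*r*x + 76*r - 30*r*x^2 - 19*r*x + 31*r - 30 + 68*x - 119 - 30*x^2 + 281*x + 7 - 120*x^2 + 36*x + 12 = 2*r^3 + 34*r^2 + 94*r + x^2*(-30*r - 150) + x*(-7*r^2 + 42*r + 385) - 130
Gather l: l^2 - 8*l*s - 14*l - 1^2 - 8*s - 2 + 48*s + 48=l^2 + l*(-8*s - 14) + 40*s + 45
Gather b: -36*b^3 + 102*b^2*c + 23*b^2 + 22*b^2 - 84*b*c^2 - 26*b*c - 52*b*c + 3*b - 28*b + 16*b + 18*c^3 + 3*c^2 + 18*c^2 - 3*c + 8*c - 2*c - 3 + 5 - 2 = -36*b^3 + b^2*(102*c + 45) + b*(-84*c^2 - 78*c - 9) + 18*c^3 + 21*c^2 + 3*c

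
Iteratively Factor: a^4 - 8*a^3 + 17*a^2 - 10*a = (a - 5)*(a^3 - 3*a^2 + 2*a) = a*(a - 5)*(a^2 - 3*a + 2) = a*(a - 5)*(a - 1)*(a - 2)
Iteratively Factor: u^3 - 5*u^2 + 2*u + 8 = (u + 1)*(u^2 - 6*u + 8) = (u - 4)*(u + 1)*(u - 2)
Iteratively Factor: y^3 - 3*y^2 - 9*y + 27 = (y - 3)*(y^2 - 9) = (y - 3)*(y + 3)*(y - 3)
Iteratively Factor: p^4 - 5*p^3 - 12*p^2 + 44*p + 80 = (p + 2)*(p^3 - 7*p^2 + 2*p + 40) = (p + 2)^2*(p^2 - 9*p + 20) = (p - 4)*(p + 2)^2*(p - 5)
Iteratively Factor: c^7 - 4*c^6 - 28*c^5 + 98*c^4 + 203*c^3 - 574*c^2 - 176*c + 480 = (c - 4)*(c^6 - 28*c^4 - 14*c^3 + 147*c^2 + 14*c - 120) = (c - 4)*(c + 4)*(c^5 - 4*c^4 - 12*c^3 + 34*c^2 + 11*c - 30) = (c - 4)*(c - 1)*(c + 4)*(c^4 - 3*c^3 - 15*c^2 + 19*c + 30) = (c - 4)*(c - 2)*(c - 1)*(c + 4)*(c^3 - c^2 - 17*c - 15) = (c - 4)*(c - 2)*(c - 1)*(c + 3)*(c + 4)*(c^2 - 4*c - 5) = (c - 4)*(c - 2)*(c - 1)*(c + 1)*(c + 3)*(c + 4)*(c - 5)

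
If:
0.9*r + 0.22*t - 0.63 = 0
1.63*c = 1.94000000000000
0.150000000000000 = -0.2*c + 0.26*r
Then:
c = 1.19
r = 1.49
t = -3.24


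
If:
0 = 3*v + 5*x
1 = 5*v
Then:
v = 1/5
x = -3/25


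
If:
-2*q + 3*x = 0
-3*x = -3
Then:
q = 3/2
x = 1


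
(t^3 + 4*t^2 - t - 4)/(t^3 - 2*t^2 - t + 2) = (t + 4)/(t - 2)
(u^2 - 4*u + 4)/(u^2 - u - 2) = (u - 2)/(u + 1)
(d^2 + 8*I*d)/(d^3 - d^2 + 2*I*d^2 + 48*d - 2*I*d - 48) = d/(d^2 - d*(1 + 6*I) + 6*I)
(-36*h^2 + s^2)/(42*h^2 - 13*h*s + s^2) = (6*h + s)/(-7*h + s)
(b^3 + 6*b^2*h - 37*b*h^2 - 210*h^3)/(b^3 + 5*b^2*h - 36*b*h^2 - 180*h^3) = (b + 7*h)/(b + 6*h)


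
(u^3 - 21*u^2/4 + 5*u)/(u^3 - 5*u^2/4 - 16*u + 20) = u/(u + 4)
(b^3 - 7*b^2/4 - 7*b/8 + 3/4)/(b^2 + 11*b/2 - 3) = (4*b^2 - 5*b - 6)/(4*(b + 6))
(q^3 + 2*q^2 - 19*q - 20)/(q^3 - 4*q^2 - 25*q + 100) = (q + 1)/(q - 5)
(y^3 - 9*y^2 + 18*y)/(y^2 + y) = (y^2 - 9*y + 18)/(y + 1)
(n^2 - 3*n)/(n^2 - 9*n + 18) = n/(n - 6)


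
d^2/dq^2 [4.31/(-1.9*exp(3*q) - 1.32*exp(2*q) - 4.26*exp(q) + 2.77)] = (-4.31*(5.7*exp(2*q) + 2.64*exp(q) + 4.26)*(11.4*exp(2*q) + 5.28*exp(q) + 8.52)*exp(q) + (73.701*exp(2*q) + 22.7568*exp(q) + 18.3606)*(1.9*exp(3*q) + 1.32*exp(2*q) + 4.26*exp(q) - 2.77))*exp(q)/(1.9*exp(3*q) + 1.32*exp(2*q) + 4.26*exp(q) - 2.77)^3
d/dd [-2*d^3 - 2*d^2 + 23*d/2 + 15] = -6*d^2 - 4*d + 23/2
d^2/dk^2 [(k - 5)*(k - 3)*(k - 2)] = 6*k - 20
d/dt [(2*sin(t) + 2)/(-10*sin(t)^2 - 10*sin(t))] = cos(t)/(5*sin(t)^2)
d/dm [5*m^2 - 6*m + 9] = 10*m - 6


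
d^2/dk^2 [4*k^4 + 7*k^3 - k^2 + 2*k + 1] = 48*k^2 + 42*k - 2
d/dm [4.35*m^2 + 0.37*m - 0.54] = 8.7*m + 0.37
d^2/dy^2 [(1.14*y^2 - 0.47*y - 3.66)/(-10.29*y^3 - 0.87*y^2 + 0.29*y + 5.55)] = (-241.415748*y^6 + 298.593162*y^5 + 4655.263914*y^4 - 384.279636*y^3 + 240.161328*y^2 + 1262.200482*y - 35.782398)/(1089.547389*y^9 + 276.357501*y^8 - 68.753664*y^7 - 1777.888764*y^6 - 296.173926*y^5 + 86.987646*y^4 + 959.250376*y^3 + 78.99426*y^2 - 26.798175*y - 170.953875)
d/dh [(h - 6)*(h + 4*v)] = 2*h + 4*v - 6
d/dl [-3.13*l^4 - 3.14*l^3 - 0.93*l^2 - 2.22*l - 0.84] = -12.52*l^3 - 9.42*l^2 - 1.86*l - 2.22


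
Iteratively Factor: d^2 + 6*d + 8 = (d + 2)*(d + 4)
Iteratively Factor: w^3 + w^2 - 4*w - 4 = (w + 2)*(w^2 - w - 2) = (w + 1)*(w + 2)*(w - 2)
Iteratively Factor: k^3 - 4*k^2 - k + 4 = (k - 4)*(k^2 - 1) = (k - 4)*(k - 1)*(k + 1)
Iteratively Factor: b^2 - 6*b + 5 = (b - 1)*(b - 5)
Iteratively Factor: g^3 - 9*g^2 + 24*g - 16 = (g - 4)*(g^2 - 5*g + 4) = (g - 4)*(g - 1)*(g - 4)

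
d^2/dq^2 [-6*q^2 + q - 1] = -12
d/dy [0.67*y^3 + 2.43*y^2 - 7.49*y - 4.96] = 2.01*y^2 + 4.86*y - 7.49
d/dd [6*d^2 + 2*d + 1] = 12*d + 2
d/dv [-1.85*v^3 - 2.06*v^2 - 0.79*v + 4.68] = -5.55*v^2 - 4.12*v - 0.79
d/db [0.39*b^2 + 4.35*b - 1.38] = 0.78*b + 4.35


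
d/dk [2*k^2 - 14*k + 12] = 4*k - 14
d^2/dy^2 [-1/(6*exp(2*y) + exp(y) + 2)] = (-2*(12*exp(y) + 1)^2*exp(y) + (24*exp(y) + 1)*(6*exp(2*y) + exp(y) + 2))*exp(y)/(6*exp(2*y) + exp(y) + 2)^3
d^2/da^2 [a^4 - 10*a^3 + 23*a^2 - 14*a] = 12*a^2 - 60*a + 46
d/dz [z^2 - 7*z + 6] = 2*z - 7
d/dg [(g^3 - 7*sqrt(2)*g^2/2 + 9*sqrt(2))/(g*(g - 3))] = (g^4 - 6*g^3 + 21*sqrt(2)*g^2/2 - 18*sqrt(2)*g + 27*sqrt(2))/(g^2*(g^2 - 6*g + 9))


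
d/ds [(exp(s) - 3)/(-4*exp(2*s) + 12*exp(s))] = exp(-s)/4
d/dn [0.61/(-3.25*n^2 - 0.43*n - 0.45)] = (3.965*n + 0.2623)/(3.25*n^2 + 0.43*n + 0.45)^2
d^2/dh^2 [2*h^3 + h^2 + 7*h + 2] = 12*h + 2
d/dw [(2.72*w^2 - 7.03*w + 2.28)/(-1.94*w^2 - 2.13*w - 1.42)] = (-19.4318*w^2 + 1.1216*w + 14.839)/(3.7636*w^4 + 8.2644*w^3 + 10.0465*w^2 + 6.0492*w + 2.0164)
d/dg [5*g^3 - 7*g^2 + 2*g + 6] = 15*g^2 - 14*g + 2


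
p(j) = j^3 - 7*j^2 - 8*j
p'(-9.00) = 361.00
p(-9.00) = -1224.00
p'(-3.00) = 61.00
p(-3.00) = -66.00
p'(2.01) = -24.02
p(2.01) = -36.24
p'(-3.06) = 62.93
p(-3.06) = -69.72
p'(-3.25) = 69.19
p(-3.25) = -82.27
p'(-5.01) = 137.44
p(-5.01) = -261.37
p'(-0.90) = 7.03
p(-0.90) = 0.80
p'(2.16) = -24.24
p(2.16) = -39.86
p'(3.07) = -22.71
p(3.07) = -61.60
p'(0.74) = -16.72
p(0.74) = -9.35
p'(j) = 3*j^2 - 14*j - 8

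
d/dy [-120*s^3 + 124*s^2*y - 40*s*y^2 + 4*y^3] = 124*s^2 - 80*s*y + 12*y^2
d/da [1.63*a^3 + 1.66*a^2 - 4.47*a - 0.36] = 4.89*a^2 + 3.32*a - 4.47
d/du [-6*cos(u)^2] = 6*sin(2*u)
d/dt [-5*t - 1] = -5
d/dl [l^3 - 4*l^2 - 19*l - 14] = 3*l^2 - 8*l - 19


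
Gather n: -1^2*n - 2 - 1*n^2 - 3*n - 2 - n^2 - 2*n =-2*n^2 - 6*n - 4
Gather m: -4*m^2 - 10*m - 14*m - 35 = -4*m^2 - 24*m - 35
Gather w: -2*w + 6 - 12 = -2*w - 6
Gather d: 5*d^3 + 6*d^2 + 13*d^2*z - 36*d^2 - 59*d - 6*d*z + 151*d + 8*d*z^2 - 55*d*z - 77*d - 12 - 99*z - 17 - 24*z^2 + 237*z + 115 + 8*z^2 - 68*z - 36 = 5*d^3 + d^2*(13*z - 30) + d*(8*z^2 - 61*z + 15) - 16*z^2 + 70*z + 50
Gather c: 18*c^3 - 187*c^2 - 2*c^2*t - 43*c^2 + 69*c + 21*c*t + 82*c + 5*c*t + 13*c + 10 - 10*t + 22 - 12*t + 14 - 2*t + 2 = 18*c^3 + c^2*(-2*t - 230) + c*(26*t + 164) - 24*t + 48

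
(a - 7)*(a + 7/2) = a^2 - 7*a/2 - 49/2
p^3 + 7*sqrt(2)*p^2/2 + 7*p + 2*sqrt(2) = (p + sqrt(2)/2)*(p + sqrt(2))*(p + 2*sqrt(2))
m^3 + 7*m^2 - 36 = (m - 2)*(m + 3)*(m + 6)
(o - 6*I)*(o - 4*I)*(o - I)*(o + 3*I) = o^4 - 8*I*o^3 - o^2 - 78*I*o - 72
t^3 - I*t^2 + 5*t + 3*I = (t - 3*I)*(t + I)^2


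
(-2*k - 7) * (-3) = 6*k + 21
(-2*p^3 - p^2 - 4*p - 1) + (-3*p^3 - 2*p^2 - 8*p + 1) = -5*p^3 - 3*p^2 - 12*p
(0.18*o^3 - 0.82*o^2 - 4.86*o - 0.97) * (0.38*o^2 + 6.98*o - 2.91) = 0.0684*o^5 + 0.9448*o^4 - 8.0942*o^3 - 31.9052*o^2 + 7.372*o + 2.8227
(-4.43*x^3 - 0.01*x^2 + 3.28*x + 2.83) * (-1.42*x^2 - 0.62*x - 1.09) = 6.2906*x^5 + 2.7608*x^4 + 0.177300000000001*x^3 - 6.0413*x^2 - 5.3298*x - 3.0847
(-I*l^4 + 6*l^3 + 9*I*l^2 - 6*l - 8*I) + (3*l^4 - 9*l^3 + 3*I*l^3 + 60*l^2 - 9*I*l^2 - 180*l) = 3*l^4 - I*l^4 - 3*l^3 + 3*I*l^3 + 60*l^2 - 186*l - 8*I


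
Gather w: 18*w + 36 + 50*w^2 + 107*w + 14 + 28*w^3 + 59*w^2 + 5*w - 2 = 28*w^3 + 109*w^2 + 130*w + 48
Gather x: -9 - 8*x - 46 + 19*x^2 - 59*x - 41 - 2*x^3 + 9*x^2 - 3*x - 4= -2*x^3 + 28*x^2 - 70*x - 100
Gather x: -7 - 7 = -14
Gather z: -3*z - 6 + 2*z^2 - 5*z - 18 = 2*z^2 - 8*z - 24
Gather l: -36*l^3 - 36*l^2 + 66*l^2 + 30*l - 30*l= -36*l^3 + 30*l^2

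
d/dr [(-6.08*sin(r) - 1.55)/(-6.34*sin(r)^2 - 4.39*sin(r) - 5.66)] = (-38.5472*sin(r)^2 - 19.654*sin(r) + 27.6083)*cos(r)/(40.1956*sin(r)^4 + 55.6652*sin(r)^3 + 91.0409*sin(r)^2 + 49.6948*sin(r) + 32.0356)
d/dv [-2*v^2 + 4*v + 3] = 4 - 4*v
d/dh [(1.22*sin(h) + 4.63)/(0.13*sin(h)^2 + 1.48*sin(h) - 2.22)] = (-1.2038*sin(h) + 0.0793*cos(2*h) - 9.6401)*cos(h)/(0.13*sin(h)^2 + 1.48*sin(h) - 2.22)^2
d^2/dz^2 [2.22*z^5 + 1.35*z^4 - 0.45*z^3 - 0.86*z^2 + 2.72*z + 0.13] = 44.4*z^3 + 16.2*z^2 - 2.7*z - 1.72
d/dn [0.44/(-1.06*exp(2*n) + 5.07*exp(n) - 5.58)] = (0.9328*exp(n) - 2.2308)*exp(n)/(1.06*exp(2*n) - 5.07*exp(n) + 5.58)^2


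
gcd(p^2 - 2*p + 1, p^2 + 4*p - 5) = p - 1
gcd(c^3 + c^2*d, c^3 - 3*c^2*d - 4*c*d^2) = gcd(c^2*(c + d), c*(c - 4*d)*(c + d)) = c^2 + c*d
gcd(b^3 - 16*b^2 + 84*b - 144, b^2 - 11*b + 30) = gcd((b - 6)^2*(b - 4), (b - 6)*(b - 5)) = b - 6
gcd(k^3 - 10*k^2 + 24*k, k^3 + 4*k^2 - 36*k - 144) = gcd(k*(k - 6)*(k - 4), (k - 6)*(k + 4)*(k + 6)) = k - 6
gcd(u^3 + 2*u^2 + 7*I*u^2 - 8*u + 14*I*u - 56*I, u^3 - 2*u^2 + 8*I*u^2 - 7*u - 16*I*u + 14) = u^2 + u*(-2 + 7*I) - 14*I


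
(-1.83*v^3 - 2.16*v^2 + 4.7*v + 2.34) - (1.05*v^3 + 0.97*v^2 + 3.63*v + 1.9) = -2.88*v^3 - 3.13*v^2 + 1.07*v + 0.44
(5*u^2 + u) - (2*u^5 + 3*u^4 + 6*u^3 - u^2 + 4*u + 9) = -2*u^5 - 3*u^4 - 6*u^3 + 6*u^2 - 3*u - 9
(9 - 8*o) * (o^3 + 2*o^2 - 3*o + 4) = -8*o^4 - 7*o^3 + 42*o^2 - 59*o + 36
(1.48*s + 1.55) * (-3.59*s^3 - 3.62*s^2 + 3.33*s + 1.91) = -5.3132*s^4 - 10.9221*s^3 - 0.682600000000001*s^2 + 7.9883*s + 2.9605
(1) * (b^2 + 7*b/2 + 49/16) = b^2 + 7*b/2 + 49/16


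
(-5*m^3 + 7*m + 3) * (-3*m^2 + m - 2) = 15*m^5 - 5*m^4 - 11*m^3 - 2*m^2 - 11*m - 6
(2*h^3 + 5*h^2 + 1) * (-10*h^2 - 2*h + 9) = -20*h^5 - 54*h^4 + 8*h^3 + 35*h^2 - 2*h + 9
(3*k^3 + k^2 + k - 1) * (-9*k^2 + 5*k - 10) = -27*k^5 + 6*k^4 - 34*k^3 + 4*k^2 - 15*k + 10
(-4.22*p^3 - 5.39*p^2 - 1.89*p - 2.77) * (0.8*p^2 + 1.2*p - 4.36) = -3.376*p^5 - 9.376*p^4 + 10.4192*p^3 + 19.0164*p^2 + 4.9164*p + 12.0772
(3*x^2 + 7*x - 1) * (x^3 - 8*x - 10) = 3*x^5 + 7*x^4 - 25*x^3 - 86*x^2 - 62*x + 10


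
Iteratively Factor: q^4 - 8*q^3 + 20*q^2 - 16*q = (q)*(q^3 - 8*q^2 + 20*q - 16) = q*(q - 4)*(q^2 - 4*q + 4) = q*(q - 4)*(q - 2)*(q - 2)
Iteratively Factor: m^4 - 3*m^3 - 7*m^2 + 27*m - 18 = (m + 3)*(m^3 - 6*m^2 + 11*m - 6) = (m - 1)*(m + 3)*(m^2 - 5*m + 6) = (m - 3)*(m - 1)*(m + 3)*(m - 2)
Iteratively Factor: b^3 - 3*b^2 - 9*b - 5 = (b + 1)*(b^2 - 4*b - 5) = (b - 5)*(b + 1)*(b + 1)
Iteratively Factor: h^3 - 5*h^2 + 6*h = (h - 2)*(h^2 - 3*h) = h*(h - 2)*(h - 3)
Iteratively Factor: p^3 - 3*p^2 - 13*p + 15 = (p - 5)*(p^2 + 2*p - 3) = (p - 5)*(p + 3)*(p - 1)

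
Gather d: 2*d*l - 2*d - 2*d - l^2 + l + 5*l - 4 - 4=d*(2*l - 4) - l^2 + 6*l - 8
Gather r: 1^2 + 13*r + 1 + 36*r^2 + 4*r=36*r^2 + 17*r + 2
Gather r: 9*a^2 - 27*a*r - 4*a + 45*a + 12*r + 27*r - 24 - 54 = 9*a^2 + 41*a + r*(39 - 27*a) - 78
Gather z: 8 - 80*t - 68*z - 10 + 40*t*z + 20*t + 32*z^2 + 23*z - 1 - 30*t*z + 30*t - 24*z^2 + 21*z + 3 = -30*t + 8*z^2 + z*(10*t - 24)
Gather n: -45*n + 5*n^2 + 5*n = 5*n^2 - 40*n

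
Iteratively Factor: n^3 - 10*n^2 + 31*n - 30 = (n - 3)*(n^2 - 7*n + 10) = (n - 5)*(n - 3)*(n - 2)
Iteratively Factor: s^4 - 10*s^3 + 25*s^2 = (s - 5)*(s^3 - 5*s^2) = (s - 5)^2*(s^2) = s*(s - 5)^2*(s)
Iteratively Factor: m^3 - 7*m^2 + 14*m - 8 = (m - 1)*(m^2 - 6*m + 8) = (m - 2)*(m - 1)*(m - 4)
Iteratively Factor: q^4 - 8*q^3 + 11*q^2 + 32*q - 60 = (q + 2)*(q^3 - 10*q^2 + 31*q - 30) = (q - 5)*(q + 2)*(q^2 - 5*q + 6) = (q - 5)*(q - 2)*(q + 2)*(q - 3)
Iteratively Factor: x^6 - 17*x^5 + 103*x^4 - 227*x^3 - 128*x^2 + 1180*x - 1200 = (x - 3)*(x^5 - 14*x^4 + 61*x^3 - 44*x^2 - 260*x + 400) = (x - 3)*(x + 2)*(x^4 - 16*x^3 + 93*x^2 - 230*x + 200) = (x - 4)*(x - 3)*(x + 2)*(x^3 - 12*x^2 + 45*x - 50) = (x - 5)*(x - 4)*(x - 3)*(x + 2)*(x^2 - 7*x + 10) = (x - 5)^2*(x - 4)*(x - 3)*(x + 2)*(x - 2)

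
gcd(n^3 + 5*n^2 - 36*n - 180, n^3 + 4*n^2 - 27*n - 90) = n + 6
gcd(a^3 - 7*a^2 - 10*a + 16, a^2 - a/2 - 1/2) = a - 1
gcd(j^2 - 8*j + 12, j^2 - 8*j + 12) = j^2 - 8*j + 12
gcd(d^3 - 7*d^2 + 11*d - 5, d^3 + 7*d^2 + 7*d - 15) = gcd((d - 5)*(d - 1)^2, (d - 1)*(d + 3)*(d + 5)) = d - 1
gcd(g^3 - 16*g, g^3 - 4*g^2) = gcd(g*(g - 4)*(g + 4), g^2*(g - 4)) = g^2 - 4*g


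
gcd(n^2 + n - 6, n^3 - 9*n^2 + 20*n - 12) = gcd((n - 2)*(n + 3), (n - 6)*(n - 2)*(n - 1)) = n - 2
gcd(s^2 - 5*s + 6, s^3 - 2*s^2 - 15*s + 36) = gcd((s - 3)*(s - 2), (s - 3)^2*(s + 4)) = s - 3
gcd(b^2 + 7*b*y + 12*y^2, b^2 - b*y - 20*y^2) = b + 4*y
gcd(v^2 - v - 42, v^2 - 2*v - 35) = v - 7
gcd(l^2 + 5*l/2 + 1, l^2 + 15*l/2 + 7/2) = l + 1/2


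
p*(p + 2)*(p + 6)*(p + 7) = p^4 + 15*p^3 + 68*p^2 + 84*p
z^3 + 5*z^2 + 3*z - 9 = (z - 1)*(z + 3)^2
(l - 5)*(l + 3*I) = l^2 - 5*l + 3*I*l - 15*I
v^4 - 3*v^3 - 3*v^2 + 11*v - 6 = (v - 3)*(v - 1)^2*(v + 2)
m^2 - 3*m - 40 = (m - 8)*(m + 5)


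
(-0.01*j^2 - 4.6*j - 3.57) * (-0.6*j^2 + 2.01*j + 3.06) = 0.006*j^4 + 2.7399*j^3 - 7.1346*j^2 - 21.2517*j - 10.9242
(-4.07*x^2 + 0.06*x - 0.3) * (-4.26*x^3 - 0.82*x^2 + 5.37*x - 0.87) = 17.3382*x^5 + 3.0818*x^4 - 20.6271*x^3 + 4.1091*x^2 - 1.6632*x + 0.261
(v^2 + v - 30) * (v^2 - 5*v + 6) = v^4 - 4*v^3 - 29*v^2 + 156*v - 180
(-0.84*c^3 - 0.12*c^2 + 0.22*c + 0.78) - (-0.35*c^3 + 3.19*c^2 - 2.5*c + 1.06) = -0.49*c^3 - 3.31*c^2 + 2.72*c - 0.28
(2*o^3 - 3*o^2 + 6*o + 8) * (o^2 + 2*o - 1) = 2*o^5 + o^4 - 2*o^3 + 23*o^2 + 10*o - 8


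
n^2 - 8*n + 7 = (n - 7)*(n - 1)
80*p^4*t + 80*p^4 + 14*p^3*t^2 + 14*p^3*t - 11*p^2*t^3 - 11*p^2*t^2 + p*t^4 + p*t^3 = (-8*p + t)*(-5*p + t)*(2*p + t)*(p*t + p)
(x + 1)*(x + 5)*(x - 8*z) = x^3 - 8*x^2*z + 6*x^2 - 48*x*z + 5*x - 40*z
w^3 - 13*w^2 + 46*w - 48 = (w - 8)*(w - 3)*(w - 2)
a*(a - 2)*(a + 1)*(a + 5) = a^4 + 4*a^3 - 7*a^2 - 10*a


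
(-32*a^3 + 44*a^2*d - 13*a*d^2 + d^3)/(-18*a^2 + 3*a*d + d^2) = (-32*a^3 + 44*a^2*d - 13*a*d^2 + d^3)/(-18*a^2 + 3*a*d + d^2)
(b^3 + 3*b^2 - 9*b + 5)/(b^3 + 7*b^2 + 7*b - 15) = (b - 1)/(b + 3)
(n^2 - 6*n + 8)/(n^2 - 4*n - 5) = (-n^2 + 6*n - 8)/(-n^2 + 4*n + 5)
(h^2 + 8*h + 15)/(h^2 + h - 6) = (h + 5)/(h - 2)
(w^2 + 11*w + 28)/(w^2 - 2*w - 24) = (w + 7)/(w - 6)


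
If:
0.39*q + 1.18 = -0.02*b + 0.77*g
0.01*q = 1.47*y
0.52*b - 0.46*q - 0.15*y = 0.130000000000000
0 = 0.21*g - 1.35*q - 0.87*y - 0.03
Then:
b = 0.46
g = 1.66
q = 0.24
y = 0.00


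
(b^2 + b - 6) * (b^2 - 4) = b^4 + b^3 - 10*b^2 - 4*b + 24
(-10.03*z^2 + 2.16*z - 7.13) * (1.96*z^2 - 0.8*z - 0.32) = -19.6588*z^4 + 12.2576*z^3 - 12.4932*z^2 + 5.0128*z + 2.2816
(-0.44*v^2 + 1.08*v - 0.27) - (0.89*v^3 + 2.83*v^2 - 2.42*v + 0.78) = -0.89*v^3 - 3.27*v^2 + 3.5*v - 1.05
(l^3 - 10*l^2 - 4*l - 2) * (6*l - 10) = 6*l^4 - 70*l^3 + 76*l^2 + 28*l + 20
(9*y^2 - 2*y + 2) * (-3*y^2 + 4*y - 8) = -27*y^4 + 42*y^3 - 86*y^2 + 24*y - 16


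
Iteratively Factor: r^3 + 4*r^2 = (r + 4)*(r^2) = r*(r + 4)*(r)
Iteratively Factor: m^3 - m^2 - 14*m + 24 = (m - 3)*(m^2 + 2*m - 8) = (m - 3)*(m + 4)*(m - 2)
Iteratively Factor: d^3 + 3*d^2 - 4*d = (d - 1)*(d^2 + 4*d) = d*(d - 1)*(d + 4)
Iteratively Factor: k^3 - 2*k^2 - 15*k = (k - 5)*(k^2 + 3*k) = (k - 5)*(k + 3)*(k)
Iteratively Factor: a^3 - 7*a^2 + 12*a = (a - 3)*(a^2 - 4*a) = (a - 4)*(a - 3)*(a)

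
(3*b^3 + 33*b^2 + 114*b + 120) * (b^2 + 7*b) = 3*b^5 + 54*b^4 + 345*b^3 + 918*b^2 + 840*b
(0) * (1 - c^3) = 0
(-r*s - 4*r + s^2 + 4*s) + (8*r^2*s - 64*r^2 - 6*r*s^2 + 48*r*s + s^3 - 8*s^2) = 8*r^2*s - 64*r^2 - 6*r*s^2 + 47*r*s - 4*r + s^3 - 7*s^2 + 4*s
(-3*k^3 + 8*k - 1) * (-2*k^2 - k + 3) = 6*k^5 + 3*k^4 - 25*k^3 - 6*k^2 + 25*k - 3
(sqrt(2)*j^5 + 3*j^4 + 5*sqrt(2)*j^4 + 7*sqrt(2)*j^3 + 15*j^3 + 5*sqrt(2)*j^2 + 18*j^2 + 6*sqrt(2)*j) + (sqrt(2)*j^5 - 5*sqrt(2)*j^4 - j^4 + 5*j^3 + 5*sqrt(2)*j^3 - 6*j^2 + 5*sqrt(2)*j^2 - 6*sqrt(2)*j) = 2*sqrt(2)*j^5 + 2*j^4 + 12*sqrt(2)*j^3 + 20*j^3 + 12*j^2 + 10*sqrt(2)*j^2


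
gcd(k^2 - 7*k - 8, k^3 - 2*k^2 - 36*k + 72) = 1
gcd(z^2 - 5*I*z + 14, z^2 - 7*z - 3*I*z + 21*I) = 1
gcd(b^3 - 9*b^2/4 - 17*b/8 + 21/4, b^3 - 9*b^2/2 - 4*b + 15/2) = b + 3/2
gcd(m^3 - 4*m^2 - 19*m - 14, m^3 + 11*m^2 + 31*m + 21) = m + 1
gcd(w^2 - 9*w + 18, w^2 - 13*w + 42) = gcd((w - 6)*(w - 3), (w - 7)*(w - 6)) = w - 6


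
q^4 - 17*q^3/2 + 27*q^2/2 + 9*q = q*(q - 6)*(q - 3)*(q + 1/2)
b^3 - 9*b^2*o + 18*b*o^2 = b*(b - 6*o)*(b - 3*o)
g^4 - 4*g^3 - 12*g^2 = g^2*(g - 6)*(g + 2)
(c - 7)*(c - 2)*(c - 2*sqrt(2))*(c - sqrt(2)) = c^4 - 9*c^3 - 3*sqrt(2)*c^3 + 18*c^2 + 27*sqrt(2)*c^2 - 42*sqrt(2)*c - 36*c + 56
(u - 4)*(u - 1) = u^2 - 5*u + 4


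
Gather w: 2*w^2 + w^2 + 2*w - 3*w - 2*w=3*w^2 - 3*w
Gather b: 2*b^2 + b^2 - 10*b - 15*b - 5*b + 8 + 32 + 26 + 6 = 3*b^2 - 30*b + 72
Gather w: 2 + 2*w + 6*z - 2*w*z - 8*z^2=w*(2 - 2*z) - 8*z^2 + 6*z + 2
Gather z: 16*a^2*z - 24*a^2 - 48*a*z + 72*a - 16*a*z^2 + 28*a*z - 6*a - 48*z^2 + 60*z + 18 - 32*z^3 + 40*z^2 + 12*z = -24*a^2 + 66*a - 32*z^3 + z^2*(-16*a - 8) + z*(16*a^2 - 20*a + 72) + 18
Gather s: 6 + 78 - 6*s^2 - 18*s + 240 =-6*s^2 - 18*s + 324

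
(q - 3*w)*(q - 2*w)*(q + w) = q^3 - 4*q^2*w + q*w^2 + 6*w^3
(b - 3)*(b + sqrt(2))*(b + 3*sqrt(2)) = b^3 - 3*b^2 + 4*sqrt(2)*b^2 - 12*sqrt(2)*b + 6*b - 18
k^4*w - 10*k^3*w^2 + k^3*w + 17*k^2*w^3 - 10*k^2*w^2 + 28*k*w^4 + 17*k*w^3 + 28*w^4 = (k - 7*w)*(k - 4*w)*(k + w)*(k*w + w)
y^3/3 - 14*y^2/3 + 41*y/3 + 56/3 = (y/3 + 1/3)*(y - 8)*(y - 7)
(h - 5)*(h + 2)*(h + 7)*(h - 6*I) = h^4 + 4*h^3 - 6*I*h^3 - 31*h^2 - 24*I*h^2 - 70*h + 186*I*h + 420*I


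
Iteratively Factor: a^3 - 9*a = (a - 3)*(a^2 + 3*a) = a*(a - 3)*(a + 3)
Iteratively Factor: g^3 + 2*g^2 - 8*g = (g - 2)*(g^2 + 4*g) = (g - 2)*(g + 4)*(g)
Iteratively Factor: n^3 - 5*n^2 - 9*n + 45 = (n + 3)*(n^2 - 8*n + 15) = (n - 5)*(n + 3)*(n - 3)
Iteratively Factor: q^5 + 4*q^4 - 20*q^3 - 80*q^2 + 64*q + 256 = (q - 4)*(q^4 + 8*q^3 + 12*q^2 - 32*q - 64) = (q - 4)*(q + 4)*(q^3 + 4*q^2 - 4*q - 16) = (q - 4)*(q + 2)*(q + 4)*(q^2 + 2*q - 8) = (q - 4)*(q + 2)*(q + 4)^2*(q - 2)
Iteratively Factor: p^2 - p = (p - 1)*(p)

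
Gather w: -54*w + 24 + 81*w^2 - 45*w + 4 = 81*w^2 - 99*w + 28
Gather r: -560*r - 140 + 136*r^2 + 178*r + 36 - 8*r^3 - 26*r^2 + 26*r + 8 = -8*r^3 + 110*r^2 - 356*r - 96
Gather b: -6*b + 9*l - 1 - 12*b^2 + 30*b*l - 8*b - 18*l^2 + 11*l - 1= -12*b^2 + b*(30*l - 14) - 18*l^2 + 20*l - 2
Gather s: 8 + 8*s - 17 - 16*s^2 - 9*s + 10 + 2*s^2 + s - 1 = -14*s^2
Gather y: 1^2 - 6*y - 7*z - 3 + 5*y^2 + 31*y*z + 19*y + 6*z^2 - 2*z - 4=5*y^2 + y*(31*z + 13) + 6*z^2 - 9*z - 6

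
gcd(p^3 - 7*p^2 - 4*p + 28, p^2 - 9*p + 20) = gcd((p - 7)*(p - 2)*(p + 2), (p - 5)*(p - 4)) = 1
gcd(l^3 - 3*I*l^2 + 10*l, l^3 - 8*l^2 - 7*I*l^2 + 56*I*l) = l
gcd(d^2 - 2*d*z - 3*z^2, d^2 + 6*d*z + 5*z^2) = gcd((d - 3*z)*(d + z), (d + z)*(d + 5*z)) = d + z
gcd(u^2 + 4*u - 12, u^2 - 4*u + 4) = u - 2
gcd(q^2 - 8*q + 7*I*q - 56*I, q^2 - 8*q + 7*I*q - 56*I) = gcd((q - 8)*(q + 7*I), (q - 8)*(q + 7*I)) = q^2 + q*(-8 + 7*I) - 56*I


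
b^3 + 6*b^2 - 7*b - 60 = (b - 3)*(b + 4)*(b + 5)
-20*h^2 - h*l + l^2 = (-5*h + l)*(4*h + l)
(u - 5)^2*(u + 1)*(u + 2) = u^4 - 7*u^3 - 3*u^2 + 55*u + 50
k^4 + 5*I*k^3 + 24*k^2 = k^2*(k - 3*I)*(k + 8*I)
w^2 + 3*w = w*(w + 3)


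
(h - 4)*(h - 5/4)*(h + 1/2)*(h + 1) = h^4 - 15*h^3/4 - 19*h^2/8 + 39*h/8 + 5/2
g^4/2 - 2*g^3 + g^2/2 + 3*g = g*(g/2 + 1/2)*(g - 3)*(g - 2)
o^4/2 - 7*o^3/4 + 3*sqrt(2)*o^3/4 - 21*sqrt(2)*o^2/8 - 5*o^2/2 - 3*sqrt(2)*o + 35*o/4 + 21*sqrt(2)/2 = (o/2 + sqrt(2))*(o - 7/2)*(o - 3*sqrt(2)/2)*(o + sqrt(2))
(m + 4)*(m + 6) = m^2 + 10*m + 24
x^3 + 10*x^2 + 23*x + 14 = (x + 1)*(x + 2)*(x + 7)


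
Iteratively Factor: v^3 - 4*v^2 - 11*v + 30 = (v + 3)*(v^2 - 7*v + 10) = (v - 2)*(v + 3)*(v - 5)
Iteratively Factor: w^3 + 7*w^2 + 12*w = (w + 3)*(w^2 + 4*w) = (w + 3)*(w + 4)*(w)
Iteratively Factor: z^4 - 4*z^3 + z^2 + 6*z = (z - 3)*(z^3 - z^2 - 2*z) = z*(z - 3)*(z^2 - z - 2) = z*(z - 3)*(z - 2)*(z + 1)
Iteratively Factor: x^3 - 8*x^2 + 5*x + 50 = (x - 5)*(x^2 - 3*x - 10) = (x - 5)*(x + 2)*(x - 5)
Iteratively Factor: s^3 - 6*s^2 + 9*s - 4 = (s - 1)*(s^2 - 5*s + 4) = (s - 1)^2*(s - 4)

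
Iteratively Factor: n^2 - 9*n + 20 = (n - 5)*(n - 4)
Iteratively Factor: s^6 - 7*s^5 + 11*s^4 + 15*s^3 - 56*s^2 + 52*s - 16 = (s - 1)*(s^5 - 6*s^4 + 5*s^3 + 20*s^2 - 36*s + 16) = (s - 1)*(s + 2)*(s^4 - 8*s^3 + 21*s^2 - 22*s + 8) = (s - 1)^2*(s + 2)*(s^3 - 7*s^2 + 14*s - 8) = (s - 2)*(s - 1)^2*(s + 2)*(s^2 - 5*s + 4) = (s - 2)*(s - 1)^3*(s + 2)*(s - 4)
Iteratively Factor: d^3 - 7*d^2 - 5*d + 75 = (d + 3)*(d^2 - 10*d + 25) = (d - 5)*(d + 3)*(d - 5)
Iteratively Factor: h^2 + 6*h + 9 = (h + 3)*(h + 3)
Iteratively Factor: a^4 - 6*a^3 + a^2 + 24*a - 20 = (a - 5)*(a^3 - a^2 - 4*a + 4) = (a - 5)*(a + 2)*(a^2 - 3*a + 2) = (a - 5)*(a - 1)*(a + 2)*(a - 2)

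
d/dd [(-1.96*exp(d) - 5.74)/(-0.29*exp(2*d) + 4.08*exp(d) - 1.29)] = (-0.5684*exp(2*d) - 3.3292*exp(d) + 25.9476)*exp(d)/(0.0841*exp(4*d) - 2.3664*exp(3*d) + 17.3946*exp(2*d) - 10.5264*exp(d) + 1.6641)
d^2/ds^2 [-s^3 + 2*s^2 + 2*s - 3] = 4 - 6*s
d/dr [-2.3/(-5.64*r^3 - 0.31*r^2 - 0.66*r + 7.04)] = (-38.916*r^2 - 1.426*r - 1.518)/(5.64*r^3 + 0.31*r^2 + 0.66*r - 7.04)^2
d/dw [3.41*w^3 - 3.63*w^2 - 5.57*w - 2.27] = 10.23*w^2 - 7.26*w - 5.57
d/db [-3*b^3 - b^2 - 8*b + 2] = -9*b^2 - 2*b - 8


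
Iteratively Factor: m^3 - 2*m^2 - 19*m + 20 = (m - 1)*(m^2 - m - 20) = (m - 1)*(m + 4)*(m - 5)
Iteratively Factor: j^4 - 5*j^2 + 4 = (j + 1)*(j^3 - j^2 - 4*j + 4) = (j + 1)*(j + 2)*(j^2 - 3*j + 2) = (j - 1)*(j + 1)*(j + 2)*(j - 2)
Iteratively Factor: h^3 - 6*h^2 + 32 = (h - 4)*(h^2 - 2*h - 8) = (h - 4)*(h + 2)*(h - 4)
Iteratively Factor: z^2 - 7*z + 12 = (z - 3)*(z - 4)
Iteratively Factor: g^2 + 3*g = (g + 3)*(g)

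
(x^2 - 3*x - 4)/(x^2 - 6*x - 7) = (x - 4)/(x - 7)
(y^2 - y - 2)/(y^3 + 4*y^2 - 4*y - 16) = (y + 1)/(y^2 + 6*y + 8)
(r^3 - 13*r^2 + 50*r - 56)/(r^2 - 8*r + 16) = (r^2 - 9*r + 14)/(r - 4)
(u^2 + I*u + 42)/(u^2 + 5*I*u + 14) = (u - 6*I)/(u - 2*I)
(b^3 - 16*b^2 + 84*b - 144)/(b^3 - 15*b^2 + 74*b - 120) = (b - 6)/(b - 5)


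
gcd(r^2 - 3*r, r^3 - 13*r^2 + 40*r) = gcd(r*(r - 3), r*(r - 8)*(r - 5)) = r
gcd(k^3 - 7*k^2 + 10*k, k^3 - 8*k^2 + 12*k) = k^2 - 2*k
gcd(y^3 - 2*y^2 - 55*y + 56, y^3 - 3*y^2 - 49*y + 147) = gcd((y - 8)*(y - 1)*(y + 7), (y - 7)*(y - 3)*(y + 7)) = y + 7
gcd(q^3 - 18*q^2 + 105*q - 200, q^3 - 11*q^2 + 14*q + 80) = q^2 - 13*q + 40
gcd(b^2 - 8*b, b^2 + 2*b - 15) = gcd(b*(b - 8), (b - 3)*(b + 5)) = 1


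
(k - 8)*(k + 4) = k^2 - 4*k - 32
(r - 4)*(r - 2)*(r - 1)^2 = r^4 - 8*r^3 + 21*r^2 - 22*r + 8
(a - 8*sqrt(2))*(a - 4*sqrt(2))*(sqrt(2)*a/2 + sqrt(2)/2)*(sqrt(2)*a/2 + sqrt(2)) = a^4/2 - 6*sqrt(2)*a^3 + 3*a^3/2 - 18*sqrt(2)*a^2 + 33*a^2 - 12*sqrt(2)*a + 96*a + 64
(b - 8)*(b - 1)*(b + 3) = b^3 - 6*b^2 - 19*b + 24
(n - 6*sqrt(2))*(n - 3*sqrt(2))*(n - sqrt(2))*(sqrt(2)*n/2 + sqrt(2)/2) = sqrt(2)*n^4/2 - 10*n^3 + sqrt(2)*n^3/2 - 10*n^2 + 27*sqrt(2)*n^2 - 36*n + 27*sqrt(2)*n - 36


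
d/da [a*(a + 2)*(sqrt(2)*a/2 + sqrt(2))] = sqrt(2)*(a + 2)*(3*a + 2)/2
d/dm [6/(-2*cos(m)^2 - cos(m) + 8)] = -6*(4*cos(m) + 1)*sin(m)/(cos(m) + cos(2*m) - 7)^2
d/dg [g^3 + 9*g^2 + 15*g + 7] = 3*g^2 + 18*g + 15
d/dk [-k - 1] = -1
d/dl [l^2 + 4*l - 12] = 2*l + 4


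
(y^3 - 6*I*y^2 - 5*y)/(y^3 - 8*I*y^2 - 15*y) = (y - I)/(y - 3*I)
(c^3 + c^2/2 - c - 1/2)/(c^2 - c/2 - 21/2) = (-2*c^3 - c^2 + 2*c + 1)/(-2*c^2 + c + 21)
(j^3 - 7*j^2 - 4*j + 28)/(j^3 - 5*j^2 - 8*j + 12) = (j^2 - 9*j + 14)/(j^2 - 7*j + 6)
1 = 1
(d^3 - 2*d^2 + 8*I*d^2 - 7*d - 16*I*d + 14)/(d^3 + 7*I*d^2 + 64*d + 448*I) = (d^2 + d*(-2 + I) - 2*I)/(d^2 + 64)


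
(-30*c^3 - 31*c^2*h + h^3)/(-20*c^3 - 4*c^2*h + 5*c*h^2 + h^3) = (6*c^2 + 5*c*h - h^2)/(4*c^2 - h^2)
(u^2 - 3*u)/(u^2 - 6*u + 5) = u*(u - 3)/(u^2 - 6*u + 5)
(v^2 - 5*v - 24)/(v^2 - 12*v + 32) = (v + 3)/(v - 4)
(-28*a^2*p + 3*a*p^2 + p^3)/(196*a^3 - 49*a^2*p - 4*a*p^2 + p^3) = p/(-7*a + p)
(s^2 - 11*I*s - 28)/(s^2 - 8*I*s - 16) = (s - 7*I)/(s - 4*I)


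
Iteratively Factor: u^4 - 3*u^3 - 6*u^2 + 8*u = (u - 4)*(u^3 + u^2 - 2*u) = u*(u - 4)*(u^2 + u - 2) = u*(u - 4)*(u + 2)*(u - 1)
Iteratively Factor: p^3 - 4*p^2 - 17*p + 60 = (p - 3)*(p^2 - p - 20) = (p - 5)*(p - 3)*(p + 4)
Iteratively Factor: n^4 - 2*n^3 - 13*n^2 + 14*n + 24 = (n - 2)*(n^3 - 13*n - 12) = (n - 2)*(n + 3)*(n^2 - 3*n - 4) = (n - 4)*(n - 2)*(n + 3)*(n + 1)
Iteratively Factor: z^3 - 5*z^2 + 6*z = (z - 2)*(z^2 - 3*z) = (z - 3)*(z - 2)*(z)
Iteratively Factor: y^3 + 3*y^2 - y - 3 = (y + 1)*(y^2 + 2*y - 3) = (y + 1)*(y + 3)*(y - 1)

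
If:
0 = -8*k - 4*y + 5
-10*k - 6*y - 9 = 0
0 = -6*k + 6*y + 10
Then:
No Solution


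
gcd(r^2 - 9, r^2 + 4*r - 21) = r - 3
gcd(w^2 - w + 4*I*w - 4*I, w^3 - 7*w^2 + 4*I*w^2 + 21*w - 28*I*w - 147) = 1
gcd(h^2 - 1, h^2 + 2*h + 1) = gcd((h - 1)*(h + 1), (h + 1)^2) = h + 1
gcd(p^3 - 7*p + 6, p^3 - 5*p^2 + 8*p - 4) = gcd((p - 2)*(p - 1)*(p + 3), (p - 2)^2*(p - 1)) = p^2 - 3*p + 2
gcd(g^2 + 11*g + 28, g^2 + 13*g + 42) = g + 7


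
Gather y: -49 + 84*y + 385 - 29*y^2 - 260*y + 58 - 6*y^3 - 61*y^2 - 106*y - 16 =-6*y^3 - 90*y^2 - 282*y + 378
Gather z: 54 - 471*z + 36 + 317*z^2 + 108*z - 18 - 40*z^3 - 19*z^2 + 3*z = -40*z^3 + 298*z^2 - 360*z + 72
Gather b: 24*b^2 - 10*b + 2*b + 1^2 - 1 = 24*b^2 - 8*b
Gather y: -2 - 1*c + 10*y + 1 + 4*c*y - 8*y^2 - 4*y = -c - 8*y^2 + y*(4*c + 6) - 1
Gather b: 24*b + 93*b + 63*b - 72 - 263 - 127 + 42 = 180*b - 420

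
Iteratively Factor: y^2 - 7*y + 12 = (y - 3)*(y - 4)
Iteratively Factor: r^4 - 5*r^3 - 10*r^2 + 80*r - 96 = (r + 4)*(r^3 - 9*r^2 + 26*r - 24) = (r - 3)*(r + 4)*(r^2 - 6*r + 8) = (r - 3)*(r - 2)*(r + 4)*(r - 4)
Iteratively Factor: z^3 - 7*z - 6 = (z + 2)*(z^2 - 2*z - 3) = (z + 1)*(z + 2)*(z - 3)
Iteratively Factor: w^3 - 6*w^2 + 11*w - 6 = (w - 2)*(w^2 - 4*w + 3) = (w - 3)*(w - 2)*(w - 1)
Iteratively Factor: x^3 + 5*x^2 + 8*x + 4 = (x + 2)*(x^2 + 3*x + 2) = (x + 1)*(x + 2)*(x + 2)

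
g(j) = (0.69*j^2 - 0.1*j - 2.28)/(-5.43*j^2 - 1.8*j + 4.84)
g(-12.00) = -0.13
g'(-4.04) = 0.01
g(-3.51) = -0.12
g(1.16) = 0.32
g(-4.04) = -0.12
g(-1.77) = -0.01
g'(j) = (1.38*j - 0.1)/(-5.43*j^2 - 1.8*j + 4.84) + (10.86*j + 1.8)*(0.69*j^2 - 0.1*j - 2.28)/(-5.43*j^2 - 1.8*j + 4.84)^2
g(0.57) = -1.03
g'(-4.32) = 0.01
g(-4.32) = -0.12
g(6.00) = -0.11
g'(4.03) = -0.01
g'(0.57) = -3.68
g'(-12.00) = -0.00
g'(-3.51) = 0.01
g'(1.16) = -1.35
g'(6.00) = -0.00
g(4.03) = -0.09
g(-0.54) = -0.48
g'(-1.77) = 0.27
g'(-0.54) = 0.26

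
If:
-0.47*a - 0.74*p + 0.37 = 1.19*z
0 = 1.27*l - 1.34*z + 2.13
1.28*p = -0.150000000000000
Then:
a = 0.971742021276596 - 2.53191489361702*z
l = 1.05511811023622*z - 1.67716535433071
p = -0.12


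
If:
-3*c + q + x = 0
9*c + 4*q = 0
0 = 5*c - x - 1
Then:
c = -4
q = 9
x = -21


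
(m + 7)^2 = m^2 + 14*m + 49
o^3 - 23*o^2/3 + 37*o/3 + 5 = (o - 5)*(o - 3)*(o + 1/3)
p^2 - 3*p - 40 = (p - 8)*(p + 5)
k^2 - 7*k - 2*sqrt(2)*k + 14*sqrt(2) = (k - 7)*(k - 2*sqrt(2))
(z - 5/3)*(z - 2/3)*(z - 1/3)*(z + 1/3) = z^4 - 7*z^3/3 + z^2 + 7*z/27 - 10/81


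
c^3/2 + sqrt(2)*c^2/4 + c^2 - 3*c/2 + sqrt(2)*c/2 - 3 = (c/2 + 1)*(c - sqrt(2))*(c + 3*sqrt(2)/2)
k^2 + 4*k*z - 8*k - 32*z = (k - 8)*(k + 4*z)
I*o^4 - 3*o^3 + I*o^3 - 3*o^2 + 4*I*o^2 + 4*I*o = o*(o + 1)*(o + 4*I)*(I*o + 1)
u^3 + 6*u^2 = u^2*(u + 6)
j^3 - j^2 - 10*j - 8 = (j - 4)*(j + 1)*(j + 2)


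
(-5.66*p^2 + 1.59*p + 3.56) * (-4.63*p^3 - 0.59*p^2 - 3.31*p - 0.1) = 26.2058*p^5 - 4.0223*p^4 + 1.3137*p^3 - 6.7973*p^2 - 11.9426*p - 0.356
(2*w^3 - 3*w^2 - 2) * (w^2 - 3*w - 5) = 2*w^5 - 9*w^4 - w^3 + 13*w^2 + 6*w + 10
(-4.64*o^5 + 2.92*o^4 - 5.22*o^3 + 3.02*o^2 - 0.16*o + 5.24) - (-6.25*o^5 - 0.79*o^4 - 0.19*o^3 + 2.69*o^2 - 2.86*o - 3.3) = 1.61*o^5 + 3.71*o^4 - 5.03*o^3 + 0.33*o^2 + 2.7*o + 8.54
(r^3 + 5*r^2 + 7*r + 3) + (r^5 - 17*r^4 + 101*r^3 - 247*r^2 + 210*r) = r^5 - 17*r^4 + 102*r^3 - 242*r^2 + 217*r + 3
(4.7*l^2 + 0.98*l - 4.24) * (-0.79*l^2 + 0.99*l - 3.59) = -3.713*l^4 + 3.8788*l^3 - 12.5532*l^2 - 7.7158*l + 15.2216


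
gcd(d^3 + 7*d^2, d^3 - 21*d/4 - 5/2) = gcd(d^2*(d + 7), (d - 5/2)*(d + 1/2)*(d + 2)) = 1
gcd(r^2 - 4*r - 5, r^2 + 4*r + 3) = r + 1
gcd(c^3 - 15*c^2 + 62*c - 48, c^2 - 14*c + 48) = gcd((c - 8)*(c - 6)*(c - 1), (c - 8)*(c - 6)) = c^2 - 14*c + 48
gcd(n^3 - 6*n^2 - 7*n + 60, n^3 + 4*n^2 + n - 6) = n + 3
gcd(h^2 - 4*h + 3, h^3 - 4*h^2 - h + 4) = h - 1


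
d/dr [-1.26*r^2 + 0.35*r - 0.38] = 0.35 - 2.52*r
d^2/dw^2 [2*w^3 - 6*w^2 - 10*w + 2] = 12*w - 12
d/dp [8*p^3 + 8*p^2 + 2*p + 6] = 24*p^2 + 16*p + 2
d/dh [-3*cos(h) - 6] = 3*sin(h)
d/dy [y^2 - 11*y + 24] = 2*y - 11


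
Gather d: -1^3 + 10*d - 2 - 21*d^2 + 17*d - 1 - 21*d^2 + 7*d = -42*d^2 + 34*d - 4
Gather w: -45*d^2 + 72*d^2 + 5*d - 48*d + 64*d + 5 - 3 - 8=27*d^2 + 21*d - 6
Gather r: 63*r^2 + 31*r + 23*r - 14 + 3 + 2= 63*r^2 + 54*r - 9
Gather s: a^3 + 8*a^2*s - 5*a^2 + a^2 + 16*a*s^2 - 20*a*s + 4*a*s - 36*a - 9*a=a^3 - 4*a^2 + 16*a*s^2 - 45*a + s*(8*a^2 - 16*a)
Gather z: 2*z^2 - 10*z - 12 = 2*z^2 - 10*z - 12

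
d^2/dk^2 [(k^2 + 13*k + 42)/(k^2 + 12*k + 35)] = 2/(k^3 + 15*k^2 + 75*k + 125)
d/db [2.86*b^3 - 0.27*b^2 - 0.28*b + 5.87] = 8.58*b^2 - 0.54*b - 0.28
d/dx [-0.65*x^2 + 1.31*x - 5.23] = 1.31 - 1.3*x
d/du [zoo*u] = zoo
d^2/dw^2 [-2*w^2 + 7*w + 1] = -4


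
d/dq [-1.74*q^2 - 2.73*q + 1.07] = -3.48*q - 2.73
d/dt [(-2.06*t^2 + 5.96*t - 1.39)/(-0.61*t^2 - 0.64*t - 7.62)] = (4.954*t^2 + 29.6986*t - 46.3048)/(0.3721*t^4 + 0.7808*t^3 + 9.706*t^2 + 9.7536*t + 58.0644)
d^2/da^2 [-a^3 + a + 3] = -6*a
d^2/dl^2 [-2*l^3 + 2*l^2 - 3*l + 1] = 4 - 12*l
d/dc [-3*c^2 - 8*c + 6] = -6*c - 8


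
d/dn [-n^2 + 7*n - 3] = 7 - 2*n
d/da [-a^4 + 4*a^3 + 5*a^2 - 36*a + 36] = -4*a^3 + 12*a^2 + 10*a - 36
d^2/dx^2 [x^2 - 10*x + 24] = 2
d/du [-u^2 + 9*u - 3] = 9 - 2*u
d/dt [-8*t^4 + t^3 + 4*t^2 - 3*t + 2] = -32*t^3 + 3*t^2 + 8*t - 3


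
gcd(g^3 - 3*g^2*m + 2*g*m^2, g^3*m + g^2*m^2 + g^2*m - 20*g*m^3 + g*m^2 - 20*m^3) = 1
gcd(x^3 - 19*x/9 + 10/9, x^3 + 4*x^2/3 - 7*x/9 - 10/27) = x^2 + x - 10/9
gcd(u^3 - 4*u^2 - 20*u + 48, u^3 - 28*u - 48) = u^2 - 2*u - 24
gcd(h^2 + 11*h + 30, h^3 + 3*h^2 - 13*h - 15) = h + 5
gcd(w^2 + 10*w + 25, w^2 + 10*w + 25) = w^2 + 10*w + 25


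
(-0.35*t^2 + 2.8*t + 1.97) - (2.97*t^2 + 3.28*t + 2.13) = -3.32*t^2 - 0.48*t - 0.16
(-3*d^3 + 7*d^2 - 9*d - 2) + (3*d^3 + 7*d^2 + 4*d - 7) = 14*d^2 - 5*d - 9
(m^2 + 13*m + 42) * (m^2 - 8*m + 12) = m^4 + 5*m^3 - 50*m^2 - 180*m + 504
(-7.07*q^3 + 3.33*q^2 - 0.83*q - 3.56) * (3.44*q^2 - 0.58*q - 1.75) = -24.3208*q^5 + 15.5558*q^4 + 7.5859*q^3 - 17.5925*q^2 + 3.5173*q + 6.23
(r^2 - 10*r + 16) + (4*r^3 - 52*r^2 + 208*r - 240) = 4*r^3 - 51*r^2 + 198*r - 224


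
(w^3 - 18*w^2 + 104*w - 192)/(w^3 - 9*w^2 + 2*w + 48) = (w^2 - 10*w + 24)/(w^2 - w - 6)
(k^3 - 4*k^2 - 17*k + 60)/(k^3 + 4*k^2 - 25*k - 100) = (k - 3)/(k + 5)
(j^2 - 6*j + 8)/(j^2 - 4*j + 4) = (j - 4)/(j - 2)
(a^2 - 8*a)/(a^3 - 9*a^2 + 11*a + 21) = a*(a - 8)/(a^3 - 9*a^2 + 11*a + 21)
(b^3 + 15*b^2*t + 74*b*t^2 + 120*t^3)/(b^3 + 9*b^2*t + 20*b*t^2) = (b + 6*t)/b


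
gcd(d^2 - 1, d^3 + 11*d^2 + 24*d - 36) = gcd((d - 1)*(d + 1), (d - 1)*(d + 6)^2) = d - 1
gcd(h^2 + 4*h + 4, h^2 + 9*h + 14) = h + 2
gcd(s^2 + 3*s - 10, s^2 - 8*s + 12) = s - 2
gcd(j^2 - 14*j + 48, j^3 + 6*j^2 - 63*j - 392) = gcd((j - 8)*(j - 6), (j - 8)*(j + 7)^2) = j - 8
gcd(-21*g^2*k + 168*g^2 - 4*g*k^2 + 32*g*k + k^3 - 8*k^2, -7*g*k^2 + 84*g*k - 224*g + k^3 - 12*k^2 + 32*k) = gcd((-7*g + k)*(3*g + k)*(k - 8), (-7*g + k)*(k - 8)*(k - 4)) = 7*g*k - 56*g - k^2 + 8*k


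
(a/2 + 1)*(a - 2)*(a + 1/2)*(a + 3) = a^4/2 + 7*a^3/4 - 5*a^2/4 - 7*a - 3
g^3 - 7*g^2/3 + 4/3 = (g - 2)*(g - 1)*(g + 2/3)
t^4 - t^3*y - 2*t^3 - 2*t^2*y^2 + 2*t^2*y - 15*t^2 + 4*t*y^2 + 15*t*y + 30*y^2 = (t - 5)*(t + 3)*(t - 2*y)*(t + y)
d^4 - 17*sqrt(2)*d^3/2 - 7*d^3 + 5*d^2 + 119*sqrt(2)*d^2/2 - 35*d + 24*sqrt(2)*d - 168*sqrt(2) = (d - 7)*(d - 8*sqrt(2))*(d - 3*sqrt(2)/2)*(d + sqrt(2))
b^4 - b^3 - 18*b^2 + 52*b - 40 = (b - 2)^3*(b + 5)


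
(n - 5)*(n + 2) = n^2 - 3*n - 10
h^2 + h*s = h*(h + s)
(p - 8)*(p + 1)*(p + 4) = p^3 - 3*p^2 - 36*p - 32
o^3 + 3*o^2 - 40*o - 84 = (o - 6)*(o + 2)*(o + 7)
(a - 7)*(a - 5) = a^2 - 12*a + 35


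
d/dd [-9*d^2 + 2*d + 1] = 2 - 18*d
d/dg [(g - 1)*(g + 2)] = 2*g + 1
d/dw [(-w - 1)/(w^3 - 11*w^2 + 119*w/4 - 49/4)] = 32*(w^3 - 4*w^2 - 11*w + 21)/(16*w^6 - 352*w^5 + 2888*w^4 - 10864*w^3 + 18473*w^2 - 11662*w + 2401)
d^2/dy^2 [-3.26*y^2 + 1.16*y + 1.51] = -6.52000000000000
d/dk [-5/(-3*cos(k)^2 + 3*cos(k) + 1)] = 15*(2*cos(k) - 1)*sin(k)/(-3*cos(k)^2 + 3*cos(k) + 1)^2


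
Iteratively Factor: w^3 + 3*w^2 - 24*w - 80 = (w + 4)*(w^2 - w - 20) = (w - 5)*(w + 4)*(w + 4)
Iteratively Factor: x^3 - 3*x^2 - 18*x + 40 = (x + 4)*(x^2 - 7*x + 10) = (x - 5)*(x + 4)*(x - 2)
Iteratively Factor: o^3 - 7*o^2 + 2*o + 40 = (o - 5)*(o^2 - 2*o - 8) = (o - 5)*(o - 4)*(o + 2)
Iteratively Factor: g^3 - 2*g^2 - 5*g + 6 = (g + 2)*(g^2 - 4*g + 3) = (g - 1)*(g + 2)*(g - 3)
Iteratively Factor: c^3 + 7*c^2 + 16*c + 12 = (c + 2)*(c^2 + 5*c + 6) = (c + 2)^2*(c + 3)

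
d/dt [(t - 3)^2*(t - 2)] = (t - 3)*(3*t - 7)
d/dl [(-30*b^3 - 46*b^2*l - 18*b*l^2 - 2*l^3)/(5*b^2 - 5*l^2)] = 2*(-23*b^2 - 2*b*l + l^2)/(5*(b^2 - 2*b*l + l^2))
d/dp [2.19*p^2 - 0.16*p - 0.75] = 4.38*p - 0.16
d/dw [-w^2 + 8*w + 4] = 8 - 2*w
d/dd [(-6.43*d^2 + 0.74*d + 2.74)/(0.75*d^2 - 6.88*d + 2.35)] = (43.6834*d^2 - 34.331*d + 20.5902)/(0.5625*d^4 - 10.32*d^3 + 50.8594*d^2 - 32.336*d + 5.5225)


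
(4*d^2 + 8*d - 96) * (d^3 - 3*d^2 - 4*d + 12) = 4*d^5 - 4*d^4 - 136*d^3 + 304*d^2 + 480*d - 1152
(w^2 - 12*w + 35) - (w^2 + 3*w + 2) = 33 - 15*w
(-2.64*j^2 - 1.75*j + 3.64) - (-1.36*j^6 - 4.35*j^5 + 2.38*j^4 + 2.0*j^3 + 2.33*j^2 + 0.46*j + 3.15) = 1.36*j^6 + 4.35*j^5 - 2.38*j^4 - 2.0*j^3 - 4.97*j^2 - 2.21*j + 0.49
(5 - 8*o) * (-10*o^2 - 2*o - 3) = 80*o^3 - 34*o^2 + 14*o - 15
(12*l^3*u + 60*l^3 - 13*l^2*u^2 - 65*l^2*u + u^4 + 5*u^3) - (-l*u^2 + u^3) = 12*l^3*u + 60*l^3 - 13*l^2*u^2 - 65*l^2*u + l*u^2 + u^4 + 4*u^3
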